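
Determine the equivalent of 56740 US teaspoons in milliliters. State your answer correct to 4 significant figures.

279700 mL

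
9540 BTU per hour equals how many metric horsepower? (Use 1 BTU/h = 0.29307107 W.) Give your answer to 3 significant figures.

1 BTU per hour = 0.000398466 metric horsepower.
Then 9540 × 0.000398466 ≈ 3.80 PS.

3.80 PS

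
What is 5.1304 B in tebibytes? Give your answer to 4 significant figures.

1 byte = 9.09495e-13 tebibytes.
Thus 5.1304 × 9.09495e-13 ≈ 4.666e-12 TiB.

4.666e-12 tebibytes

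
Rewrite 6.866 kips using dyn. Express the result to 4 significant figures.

3.054e+9 dyn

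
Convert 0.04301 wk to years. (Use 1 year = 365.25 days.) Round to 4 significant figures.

1 week = 0.0191650 years.
So 0.04301 × 0.0191650 ≈ 0.0008243 yr.

0.0008243 yr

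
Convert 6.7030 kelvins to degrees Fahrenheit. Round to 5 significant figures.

-447.60 °F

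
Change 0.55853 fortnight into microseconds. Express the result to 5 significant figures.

6.7560 × 10^11 μs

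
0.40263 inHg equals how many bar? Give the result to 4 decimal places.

0.0136 bar

1 inHg = 0.0338639 bar.
So 0.40263 × 0.0338639 ≈ 0.0136 bar.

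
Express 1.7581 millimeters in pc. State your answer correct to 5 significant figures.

1 mm = 3.24078e-20 parsecs.
So 1.7581 × 3.24078e-20 ≈ 5.6976e-20 pc.

5.6976e-20 pc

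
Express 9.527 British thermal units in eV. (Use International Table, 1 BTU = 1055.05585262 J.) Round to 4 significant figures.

6.274e+22 eV

1 BTU = 6.58514e+21 eV.
9.527 × 6.58514e+21 ≈ 6.274e+22 eV.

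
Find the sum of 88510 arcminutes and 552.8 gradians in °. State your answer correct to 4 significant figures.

1973 degrees

88510 arcmin = 1475.17 ° and 552.8 grad = 497.520 °.
1475.17 + 497.520 ≈ 1973 °.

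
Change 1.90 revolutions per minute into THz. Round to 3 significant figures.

3.17 × 10^-14 THz

1 rpm = 1.66667 × 10^-14 terahertz.
Then 1.90 × 1.66667 × 10^-14 ≈ 3.17 × 10^-14 THz.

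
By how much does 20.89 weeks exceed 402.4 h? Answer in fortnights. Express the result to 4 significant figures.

9.247 fortnight

20.89 wk = 10.4450 fortnight and 402.4 h = 1.19762 fortnight.
10.4450 − 1.19762 ≈ 9.247 fortnight.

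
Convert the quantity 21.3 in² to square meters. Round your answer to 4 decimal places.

0.0137 m²

1 in² = 0.000645160 m².
So 21.3 × 0.000645160 ≈ 0.0137 m².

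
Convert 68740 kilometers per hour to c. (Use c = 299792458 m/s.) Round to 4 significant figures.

1 kilometer per hour = 9.26567 × 10^-10 c.
So 68740 × 9.26567 × 10^-10 ≈ 6.369 × 10^-5 c.

6.369 × 10^-5 times the speed of light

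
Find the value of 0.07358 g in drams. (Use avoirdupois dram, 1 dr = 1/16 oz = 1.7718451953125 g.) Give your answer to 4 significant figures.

1 gram = 0.564383 dr.
Thus 0.07358 × 0.564383 ≈ 0.04153 dr.

0.04153 drams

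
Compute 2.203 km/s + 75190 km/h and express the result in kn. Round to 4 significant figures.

44880 knots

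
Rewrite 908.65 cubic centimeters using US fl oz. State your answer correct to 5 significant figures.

30.725 US fluid ounces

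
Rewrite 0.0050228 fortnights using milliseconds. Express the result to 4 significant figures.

1 fortnight = 1.20960 × 10^9 ms.
0.0050228 × 1.20960 × 10^9 ≈ 6.076 × 10^6 ms.

6.076 × 10^6 ms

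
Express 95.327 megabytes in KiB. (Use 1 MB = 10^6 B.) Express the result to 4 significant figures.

1 megabyte = 976.5625 kibibytes.
95.327 × 976.5625 ≈ 93090 KiB.

93090 KiB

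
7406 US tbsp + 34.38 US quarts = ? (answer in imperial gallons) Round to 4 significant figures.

7406 US tbsp = 24.0890 imp gal and 34.38 US qt = 7.15683 imp gal.
24.0890 + 7.15683 ≈ 31.25 imp gal.

31.25 imp gal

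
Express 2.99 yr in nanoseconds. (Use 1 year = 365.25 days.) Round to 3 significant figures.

9.44e+16 nanoseconds

1 year = 3.15576e+16 nanoseconds.
So 2.99 × 3.15576e+16 ≈ 9.44e+16 ns.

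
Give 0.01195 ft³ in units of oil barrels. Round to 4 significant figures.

0.002128 bbl

1 ft³ = 0.178108 bbl.
Then 0.01195 × 0.178108 ≈ 0.002128 bbl.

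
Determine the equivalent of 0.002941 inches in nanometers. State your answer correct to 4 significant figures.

1 inch = 2.54000e+7 nanometers.
Thus 0.002941 × 2.54000e+7 ≈ 74700 nm.

74700 nm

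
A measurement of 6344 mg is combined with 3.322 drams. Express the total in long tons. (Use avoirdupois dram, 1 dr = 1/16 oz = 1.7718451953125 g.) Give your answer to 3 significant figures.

6344 mg = 6.24381 × 10^-6 long ton and 3.322 dr = 5.79311 × 10^-6 long ton.
6.24381 × 10^-6 + 5.79311 × 10^-6 ≈ 1.20 × 10^-5 long ton.

1.20 × 10^-5 long ton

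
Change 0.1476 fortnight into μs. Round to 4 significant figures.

1.785e+11 microseconds

1 fortnight = 1.20960e+12 microseconds.
0.1476 × 1.20960e+12 ≈ 1.785e+11 μs.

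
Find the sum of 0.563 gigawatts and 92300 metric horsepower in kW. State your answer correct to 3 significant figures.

631000 kW

0.563 GW = 563000 kW and 92300 PS = 67886.5 kW.
563000 + 67886.5 ≈ 631000 kW.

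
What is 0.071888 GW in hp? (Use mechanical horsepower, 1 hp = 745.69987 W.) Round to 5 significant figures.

96403 hp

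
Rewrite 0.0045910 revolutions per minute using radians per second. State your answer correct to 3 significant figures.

0.000481 radians per second

1 rpm = 0.104720 rad/s.
Thus 0.0045910 × 0.104720 ≈ 0.000481 rad/s.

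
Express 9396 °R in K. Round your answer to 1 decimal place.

5220.0 K

°R = K × 9/5.
Applying the formula gives 5220.0 K.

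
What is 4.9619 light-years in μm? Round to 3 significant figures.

1 light-year = 9.46073 × 10^21 μm.
Then 4.9619 × 9.46073 × 10^21 ≈ 4.69 × 10^22 μm.

4.69 × 10^22 μm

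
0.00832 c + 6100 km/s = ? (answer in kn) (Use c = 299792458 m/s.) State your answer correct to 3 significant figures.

0.00832 c = 4.84848 × 10^6 kn and 6100 km/s = 1.18575 × 10^7 kn.
4.84848 × 10^6 + 1.18575 × 10^7 ≈ 1.67 × 10^7 kn.

1.67 × 10^7 knots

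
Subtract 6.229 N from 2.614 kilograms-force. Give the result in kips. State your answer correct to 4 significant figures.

0.004363 kip

2.614 kgf = 0.00576288 kip and 6.229 N = 0.00140033 kip.
0.00576288 − 0.00140033 ≈ 0.004363 kip.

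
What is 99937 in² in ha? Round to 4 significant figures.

0.006448 hectares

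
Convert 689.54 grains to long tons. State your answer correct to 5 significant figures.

4.3976 × 10^-5 long ton

1 grain = 6.37755 × 10^-8 long tons.
Then 689.54 × 6.37755 × 10^-8 ≈ 4.3976 × 10^-5 long ton.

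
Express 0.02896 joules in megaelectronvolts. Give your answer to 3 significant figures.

1.81 × 10^11 megaelectronvolts

1 J = 6.24151 × 10^12 megaelectronvolts.
0.02896 × 6.24151 × 10^12 ≈ 1.81 × 10^11 MeV.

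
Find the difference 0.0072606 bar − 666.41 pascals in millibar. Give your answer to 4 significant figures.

0.5965 mbar

0.0072606 bar = 7.26060 mbar and 666.41 Pa = 6.66410 mbar.
7.26060 − 6.66410 ≈ 0.5965 mbar.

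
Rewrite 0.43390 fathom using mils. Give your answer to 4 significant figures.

1 fathom = 72000.0 mils.
Thus 0.43390 × 72000.0 ≈ 31240 mil.

31240 mil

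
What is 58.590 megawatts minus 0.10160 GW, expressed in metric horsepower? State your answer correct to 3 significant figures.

-58500 PS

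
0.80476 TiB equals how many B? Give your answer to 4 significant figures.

1 tebibyte = 1.09951e+12 B.
0.80476 × 1.09951e+12 ≈ 8.848e+11 B.

8.848e+11 B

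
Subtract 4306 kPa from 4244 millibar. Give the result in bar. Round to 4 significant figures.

4244 mbar = 4.24400 bar and 4306 kPa = 43.0600 bar.
4.24400 − 43.0600 ≈ -38.82 bar.

-38.82 bar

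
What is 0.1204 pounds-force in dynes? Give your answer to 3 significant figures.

1 lbf = 444822 dynes.
Then 0.1204 × 444822 ≈ 53600 dyn.

53600 dynes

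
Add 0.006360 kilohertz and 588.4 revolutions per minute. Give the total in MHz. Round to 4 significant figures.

0.006360 kHz = 6.36000e-6 MHz and 588.4 rpm = 9.80667e-6 MHz.
6.36000e-6 + 9.80667e-6 ≈ 1.617e-5 MHz.

1.617e-5 MHz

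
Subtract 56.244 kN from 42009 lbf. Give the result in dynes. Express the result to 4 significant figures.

1.306 × 10^10 dynes

42009 lbf = 1.86865 × 10^10 dyn and 56.244 kN = 5.62440 × 10^9 dyn.
1.86865 × 10^10 − 5.62440 × 10^9 ≈ 1.306 × 10^10 dyn.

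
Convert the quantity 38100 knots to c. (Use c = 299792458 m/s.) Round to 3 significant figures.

1 knot = 1.71600 × 10^-9 times the speed of light.
Thus 38100 × 1.71600 × 10^-9 ≈ 6.54 × 10^-5 c.

6.54 × 10^-5 times the speed of light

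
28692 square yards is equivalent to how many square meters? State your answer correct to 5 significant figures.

23990 m²

1 square yard = 0.836127 square meters.
So 28692 × 0.836127 ≈ 23990 m².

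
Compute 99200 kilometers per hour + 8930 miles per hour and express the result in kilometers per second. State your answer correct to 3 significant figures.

99200 km/h = 27.5556 km/s and 8930 mph = 3.99207 km/s.
27.5556 + 3.99207 ≈ 31.5 km/s.

31.5 km/s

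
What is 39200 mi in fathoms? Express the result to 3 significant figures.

1 mile = 880.000 fathoms.
Thus 39200 × 880.000 ≈ 3.45e+7 fathom.

3.45e+7 fathom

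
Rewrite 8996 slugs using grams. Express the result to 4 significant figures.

1.313 × 10^8 g

1 slug = 14593.9 grams.
So 8996 × 14593.9 ≈ 1.313 × 10^8 g.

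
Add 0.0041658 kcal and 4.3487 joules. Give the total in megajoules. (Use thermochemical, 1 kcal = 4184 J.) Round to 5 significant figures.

0.0041658 kcal = 1.74297e-5 MJ and 4.3487 J = 4.34870e-6 MJ.
1.74297e-5 + 4.34870e-6 ≈ 2.1778e-5 MJ.

2.1778e-5 megajoules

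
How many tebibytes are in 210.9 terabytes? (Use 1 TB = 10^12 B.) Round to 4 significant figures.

1 terabyte = 0.909495 TiB.
Thus 210.9 × 0.909495 ≈ 191.8 TiB.

191.8 tebibytes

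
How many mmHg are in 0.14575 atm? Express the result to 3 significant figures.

111 millimeters of mercury

1 atm = 760.000 millimeters of mercury.
Thus 0.14575 × 760.000 ≈ 111 mmHg.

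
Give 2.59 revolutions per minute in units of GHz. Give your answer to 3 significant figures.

1 rpm = 1.66667e-11 gigahertz.
Thus 2.59 × 1.66667e-11 ≈ 4.32e-11 GHz.

4.32e-11 GHz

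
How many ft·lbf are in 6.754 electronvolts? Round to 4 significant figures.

1 electronvolt = 1.18170 × 10^-19 foot-pounds.
So 6.754 × 1.18170 × 10^-19 ≈ 7.981 × 10^-19 ft·lbf.

7.981 × 10^-19 ft·lbf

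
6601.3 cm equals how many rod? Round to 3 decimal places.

1 cm = 0.00198839 rod.
Thus 6601.3 × 0.00198839 ≈ 13.126 rod.

13.126 rod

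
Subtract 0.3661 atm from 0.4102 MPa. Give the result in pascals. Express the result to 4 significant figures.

0.4102 MPa = 410200 Pa and 0.3661 atm = 37095.1 Pa.
410200 − 37095.1 ≈ 373100 Pa.

373100 Pa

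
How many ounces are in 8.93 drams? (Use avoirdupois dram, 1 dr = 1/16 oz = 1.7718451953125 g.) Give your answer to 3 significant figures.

0.558 ounces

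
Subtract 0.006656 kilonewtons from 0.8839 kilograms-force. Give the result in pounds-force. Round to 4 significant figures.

0.4523 pounds-force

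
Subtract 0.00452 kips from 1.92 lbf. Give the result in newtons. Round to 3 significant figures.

1.92 lbf = 8.54059 N and 0.00452 kip = 20.1060 N.
8.54059 − 20.1060 ≈ -11.6 N.

-11.6 N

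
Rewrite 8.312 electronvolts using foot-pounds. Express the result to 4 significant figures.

9.822 × 10^-19 ft·lbf

1 electronvolt = 1.18170 × 10^-19 ft·lbf.
Then 8.312 × 1.18170 × 10^-19 ≈ 9.822 × 10^-19 ft·lbf.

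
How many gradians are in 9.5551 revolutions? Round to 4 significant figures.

1 rev = 400.000 gradians.
Then 9.5551 × 400.000 ≈ 3822 grad.

3822 gradians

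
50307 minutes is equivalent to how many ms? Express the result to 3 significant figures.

1 minute = 60000.0 ms.
So 50307 × 60000.0 ≈ 3.02 × 10^9 ms.

3.02 × 10^9 milliseconds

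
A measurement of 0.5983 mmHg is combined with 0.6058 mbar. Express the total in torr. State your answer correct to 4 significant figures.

1.053 torr

0.5983 mmHg = 0.598300 torr and 0.6058 mbar = 0.454387 torr.
0.598300 + 0.454387 ≈ 1.053 torr.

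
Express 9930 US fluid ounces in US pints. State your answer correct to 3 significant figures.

1 US fl oz = 0.0625000 US pints.
Thus 9930 × 0.0625000 ≈ 621 US pt.

621 US pt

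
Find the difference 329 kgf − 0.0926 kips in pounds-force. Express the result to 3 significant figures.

633 lbf

329 kgf = 725.321 lbf and 0.0926 kip = 92.6000 lbf.
725.321 − 92.6000 ≈ 633 lbf.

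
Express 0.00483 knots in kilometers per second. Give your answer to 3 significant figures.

1 kn = 0.000514444 kilometers per second.
So 0.00483 × 0.000514444 ≈ 2.48 × 10^-6 km/s.

2.48 × 10^-6 kilometers per second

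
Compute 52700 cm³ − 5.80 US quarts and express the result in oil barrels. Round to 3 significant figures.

52700 cm³ = 0.331473 bbl and 5.80 US qt = 0.0345238 bbl.
0.331473 − 0.0345238 ≈ 0.297 bbl.

0.297 bbl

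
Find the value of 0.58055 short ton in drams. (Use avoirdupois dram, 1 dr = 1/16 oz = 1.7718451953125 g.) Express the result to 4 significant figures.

1 short ton = 512000 dr.
Thus 0.58055 × 512000 ≈ 297200 dr.

297200 dr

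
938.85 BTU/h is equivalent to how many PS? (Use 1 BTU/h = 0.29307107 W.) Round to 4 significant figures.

1 BTU per hour = 0.000398466 PS.
Thus 938.85 × 0.000398466 ≈ 0.3741 PS.

0.3741 metric horsepower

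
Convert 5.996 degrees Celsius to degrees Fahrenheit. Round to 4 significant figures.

42.79 °F

°C = (°F − 32) × 5/9.
Applying the formula gives 42.79 °F.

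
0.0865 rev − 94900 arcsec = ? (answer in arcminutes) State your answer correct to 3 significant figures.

0.0865 rev = 1868.40 arcmin and 94900 arcsec = 1581.67 arcmin.
1868.40 − 1581.67 ≈ 287 arcmin.

287 arcminutes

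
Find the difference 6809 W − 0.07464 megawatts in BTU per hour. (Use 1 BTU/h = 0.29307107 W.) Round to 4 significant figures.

-231400 BTU per hour

6809 W = 23233.3 BTU/h and 0.07464 MW = 254682 BTU/h.
23233.3 − 254682 ≈ -231400 BTU/h.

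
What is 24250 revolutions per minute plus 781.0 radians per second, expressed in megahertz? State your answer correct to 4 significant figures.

24250 rpm = 0.000404167 MHz and 781.0 rad/s = 0.000124300 MHz.
0.000404167 + 0.000124300 ≈ 0.0005285 MHz.

0.0005285 megahertz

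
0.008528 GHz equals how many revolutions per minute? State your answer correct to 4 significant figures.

1 GHz = 6.00000e+10 rpm.
So 0.008528 × 6.00000e+10 ≈ 5.117e+8 rpm.

5.117e+8 revolutions per minute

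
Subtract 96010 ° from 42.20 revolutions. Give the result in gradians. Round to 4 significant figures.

42.20 rev = 16880.0 grad and 96010 ° = 106678 grad.
16880.0 − 106678 ≈ -89800 grad.

-89800 grad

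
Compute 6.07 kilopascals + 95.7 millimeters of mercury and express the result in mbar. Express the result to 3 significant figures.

188 millibar

6.07 kPa = 60.7000 mbar and 95.7 mmHg = 127.590 mbar.
60.7000 + 127.590 ≈ 188 mbar.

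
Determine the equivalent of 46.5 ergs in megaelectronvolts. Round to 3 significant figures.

2.90 × 10^7 MeV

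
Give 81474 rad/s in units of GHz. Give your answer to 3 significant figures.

1.30e-5 GHz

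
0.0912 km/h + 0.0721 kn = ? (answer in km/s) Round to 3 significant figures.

6.24e-5 km/s

0.0912 km/h = 2.53333e-5 km/s and 0.0721 kn = 3.70914e-5 km/s.
2.53333e-5 + 3.70914e-5 ≈ 6.24e-5 km/s.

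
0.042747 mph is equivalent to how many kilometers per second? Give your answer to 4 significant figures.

1 mph = 0.000447040 km/s.
Then 0.042747 × 0.000447040 ≈ 1.911e-5 km/s.

1.911e-5 kilometers per second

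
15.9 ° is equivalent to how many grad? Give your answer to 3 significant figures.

1 ° = 1.11111 gradians.
So 15.9 × 1.11111 ≈ 17.7 grad.

17.7 grad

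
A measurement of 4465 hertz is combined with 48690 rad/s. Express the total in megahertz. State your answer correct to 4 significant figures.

0.01221 MHz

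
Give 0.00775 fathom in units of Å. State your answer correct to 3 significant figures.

1.42e+8 Å

1 fathom = 1.82880e+10 Å.
0.00775 × 1.82880e+10 ≈ 1.42e+8 Å.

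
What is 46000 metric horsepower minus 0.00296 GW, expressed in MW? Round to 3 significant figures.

30.9 megawatts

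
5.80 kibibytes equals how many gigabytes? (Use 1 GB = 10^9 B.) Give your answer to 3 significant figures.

5.94e-6 GB

1 kibibyte = 1.02400e-6 gigabytes.
5.80 × 1.02400e-6 ≈ 5.94e-6 GB.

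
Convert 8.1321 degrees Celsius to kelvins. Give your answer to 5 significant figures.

281.28 K

K = °C + 273.15.
Applying the formula gives 281.28 K.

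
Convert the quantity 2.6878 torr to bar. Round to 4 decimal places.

0.0036 bar

1 torr = 0.00133322 bar.
Then 2.6878 × 0.00133322 ≈ 0.0036 bar.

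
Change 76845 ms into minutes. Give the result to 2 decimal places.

1.28 minutes

1 ms = 1.66667e-5 min.
So 76845 × 1.66667e-5 ≈ 1.28 min.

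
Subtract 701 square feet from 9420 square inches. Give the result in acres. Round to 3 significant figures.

-0.0146 acre

9420 in² = 0.00150176 acre and 701 ft² = 0.0160927 acre.
0.00150176 − 0.0160927 ≈ -0.0146 acre.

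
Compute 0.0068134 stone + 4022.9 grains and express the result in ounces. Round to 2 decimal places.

0.0068134 st = 1.52620 oz and 4022.9 gr = 9.19520 oz.
1.52620 + 9.19520 ≈ 10.72 oz.

10.72 oz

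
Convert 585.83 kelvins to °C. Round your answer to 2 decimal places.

312.68 °C

K = °C + 273.15.
Applying the formula gives 312.68 °C.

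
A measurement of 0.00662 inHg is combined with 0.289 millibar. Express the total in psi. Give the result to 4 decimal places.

0.0074 psi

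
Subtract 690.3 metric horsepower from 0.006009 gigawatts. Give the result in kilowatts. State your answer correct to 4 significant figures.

0.006009 GW = 6009.00 kW and 690.3 PS = 507.715 kW.
6009.00 − 507.715 ≈ 5501 kW.

5501 kilowatts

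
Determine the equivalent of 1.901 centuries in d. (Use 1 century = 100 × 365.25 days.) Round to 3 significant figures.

1 century = 36525.0 days.
Then 1.901 × 36525.0 ≈ 69400 d.

69400 days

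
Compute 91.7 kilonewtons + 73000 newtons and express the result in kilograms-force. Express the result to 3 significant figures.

16800 kilograms-force

91.7 kN = 9350.80 kgf and 73000 N = 7443.93 kgf.
9350.80 + 7443.93 ≈ 16800 kgf.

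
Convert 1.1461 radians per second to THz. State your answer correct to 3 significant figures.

1 rad/s = 1.59155e-13 THz.
1.1461 × 1.59155e-13 ≈ 1.82e-13 THz.

1.82e-13 THz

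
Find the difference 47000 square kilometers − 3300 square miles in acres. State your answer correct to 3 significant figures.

9.50 × 10^6 acre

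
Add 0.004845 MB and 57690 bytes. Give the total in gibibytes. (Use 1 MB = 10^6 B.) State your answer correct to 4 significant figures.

0.004845 MB = 4.51226 × 10^-6 GiB and 57690 B = 5.37280 × 10^-5 GiB.
4.51226 × 10^-6 + 5.37280 × 10^-5 ≈ 5.824 × 10^-5 GiB.

5.824 × 10^-5 gibibytes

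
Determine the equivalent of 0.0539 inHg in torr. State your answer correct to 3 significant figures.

1.37 torr

1 inch of mercury = 25.4000 torr.
0.0539 × 25.4000 ≈ 1.37 torr.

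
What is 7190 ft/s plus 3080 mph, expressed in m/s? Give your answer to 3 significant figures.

3570 m/s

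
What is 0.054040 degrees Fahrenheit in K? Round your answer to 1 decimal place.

K = (°F + 459.67) × 5/9.
Applying the formula gives 255.4 K.

255.4 K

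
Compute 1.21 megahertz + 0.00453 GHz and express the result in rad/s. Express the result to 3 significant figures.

3.61 × 10^7 rad/s

1.21 MHz = 7.60265 × 10^6 rad/s and 0.00453 GHz = 2.84628 × 10^7 rad/s.
7.60265 × 10^6 + 2.84628 × 10^7 ≈ 3.61 × 10^7 rad/s.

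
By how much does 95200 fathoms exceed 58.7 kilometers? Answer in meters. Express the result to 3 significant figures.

115000 meters

95200 fathom = 174102 m and 58.7 km = 58700.0 m.
174102 − 58700.0 ≈ 115000 m.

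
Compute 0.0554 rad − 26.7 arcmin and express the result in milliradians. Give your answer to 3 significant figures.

0.0554 rad = 55.4000 mrad and 26.7 arcmin = 7.76672 mrad.
55.4000 − 7.76672 ≈ 47.6 mrad.

47.6 mrad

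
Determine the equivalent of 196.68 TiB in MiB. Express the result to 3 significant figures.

2.06e+8 mebibytes

1 TiB = 1.04858e+6 MiB.
Then 196.68 × 1.04858e+6 ≈ 2.06e+8 MiB.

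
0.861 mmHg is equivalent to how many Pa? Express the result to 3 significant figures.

1 millimeter of mercury = 133.322 Pa.
Thus 0.861 × 133.322 ≈ 115 Pa.

115 Pa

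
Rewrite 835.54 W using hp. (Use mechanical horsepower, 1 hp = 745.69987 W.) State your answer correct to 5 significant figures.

1.1205 hp

1 watt = 0.00134102 hp.
Thus 835.54 × 0.00134102 ≈ 1.1205 hp.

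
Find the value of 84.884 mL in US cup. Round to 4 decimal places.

1 mL = 0.00422675 US cups.
Thus 84.884 × 0.00422675 ≈ 0.3588 US cup.

0.3588 US cup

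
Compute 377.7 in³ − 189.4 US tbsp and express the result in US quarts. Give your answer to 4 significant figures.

3.581 US qt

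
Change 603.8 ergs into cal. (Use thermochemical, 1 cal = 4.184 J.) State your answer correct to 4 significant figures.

1 erg = 2.39006 × 10^-8 cal.
Then 603.8 × 2.39006 × 10^-8 ≈ 1.443 × 10^-5 cal.

1.443 × 10^-5 calories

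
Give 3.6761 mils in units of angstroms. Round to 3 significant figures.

1 mil = 254000 angstroms.
So 3.6761 × 254000 ≈ 934000 Å.

934000 Å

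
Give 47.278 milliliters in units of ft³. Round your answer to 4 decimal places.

1 milliliter = 3.53147e-5 ft³.
Then 47.278 × 3.53147e-5 ≈ 0.0017 ft³.

0.0017 cubic feet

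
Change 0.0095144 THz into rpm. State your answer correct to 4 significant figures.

1 terahertz = 6.00000e+13 revolutions per minute.
0.0095144 × 6.00000e+13 ≈ 5.709e+11 rpm.

5.709e+11 rpm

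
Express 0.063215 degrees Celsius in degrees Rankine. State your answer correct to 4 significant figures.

491.8 °R

°R = (°C + 273.15) × 9/5.
Applying the formula gives 491.8 °R.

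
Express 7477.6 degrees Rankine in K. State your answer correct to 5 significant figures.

°R = K × 9/5.
Applying the formula gives 4154.2 K.

4154.2 kelvins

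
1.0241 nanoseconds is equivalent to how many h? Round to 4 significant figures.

2.845 × 10^-13 h

1 ns = 2.77778 × 10^-13 hours.
1.0241 × 2.77778 × 10^-13 ≈ 2.845 × 10^-13 h.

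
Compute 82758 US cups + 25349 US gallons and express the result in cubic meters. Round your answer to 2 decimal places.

115.54 cubic meters

82758 US cup = 19.5796 m³ and 25349 US gal = 95.9564 m³.
19.5796 + 95.9564 ≈ 115.54 m³.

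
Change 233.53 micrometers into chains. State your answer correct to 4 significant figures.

1.161 × 10^-5 chains

1 micrometer = 4.97097 × 10^-8 chain.
Then 233.53 × 4.97097 × 10^-8 ≈ 1.161 × 10^-5 chain.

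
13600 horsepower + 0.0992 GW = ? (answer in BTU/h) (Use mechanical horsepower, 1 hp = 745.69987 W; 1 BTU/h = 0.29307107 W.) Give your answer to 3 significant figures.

13600 hp = 3.46043e+7 BTU/h and 0.0992 GW = 3.38484e+8 BTU/h.
3.46043e+7 + 3.38484e+8 ≈ 3.73e+8 BTU/h.

3.73e+8 BTU/h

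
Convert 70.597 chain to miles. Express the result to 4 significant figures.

0.8825 mi

1 chain = 0.0125000 miles.
Thus 70.597 × 0.0125000 ≈ 0.8825 mi.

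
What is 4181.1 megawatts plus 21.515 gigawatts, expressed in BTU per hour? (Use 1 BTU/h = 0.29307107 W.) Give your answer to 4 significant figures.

4181.1 MW = 1.42665 × 10^10 BTU/h and 21.515 GW = 7.34122 × 10^10 BTU/h.
1.42665 × 10^10 + 7.34122 × 10^10 ≈ 8.768 × 10^10 BTU/h.

8.768 × 10^10 BTU/h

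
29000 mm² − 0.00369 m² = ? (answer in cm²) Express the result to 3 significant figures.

253 square centimeters

29000 mm² = 290.000 cm² and 0.00369 m² = 36.9000 cm².
290.000 − 36.9000 ≈ 253 cm².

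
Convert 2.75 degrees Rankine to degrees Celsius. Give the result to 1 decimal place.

°R = (°C + 273.15) × 9/5.
Applying the formula gives -271.6 °C.

-271.6 °C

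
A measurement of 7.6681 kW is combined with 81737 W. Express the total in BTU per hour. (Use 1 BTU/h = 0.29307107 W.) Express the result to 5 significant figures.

305060 BTU/h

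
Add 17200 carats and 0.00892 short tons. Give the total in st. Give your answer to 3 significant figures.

1.82 st

17200 ct = 0.541707 st and 0.00892 short ton = 1.27429 st.
0.541707 + 1.27429 ≈ 1.82 st.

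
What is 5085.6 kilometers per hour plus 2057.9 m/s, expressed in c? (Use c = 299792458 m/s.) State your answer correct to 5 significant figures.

1.1577 × 10^-5 c

5085.6 km/h = 4.71215 × 10^-6 c and 2057.9 m/s = 6.86442 × 10^-6 c.
4.71215 × 10^-6 + 6.86442 × 10^-6 ≈ 1.1577 × 10^-5 c.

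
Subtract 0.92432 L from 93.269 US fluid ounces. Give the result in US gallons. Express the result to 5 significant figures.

93.269 US fl oz = 0.728664 US gal and 0.92432 L = 0.244180 US gal.
0.728664 − 0.244180 ≈ 0.48448 US gal.

0.48448 US gal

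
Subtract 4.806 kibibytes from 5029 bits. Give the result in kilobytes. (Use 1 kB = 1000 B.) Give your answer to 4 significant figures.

5029 bit = 0.628625 kB and 4.806 KiB = 4.92134 kB.
0.628625 − 4.92134 ≈ -4.293 kB.

-4.293 kilobytes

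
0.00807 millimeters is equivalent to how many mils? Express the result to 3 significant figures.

0.318 mils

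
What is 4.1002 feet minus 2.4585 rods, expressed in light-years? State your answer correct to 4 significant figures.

-1.175 × 10^-15 ly

4.1002 ft = 1.32098 × 10^-16 ly and 2.4585 rod = 1.30691 × 10^-15 ly.
1.32098 × 10^-16 − 1.30691 × 10^-15 ≈ -1.175 × 10^-15 ly.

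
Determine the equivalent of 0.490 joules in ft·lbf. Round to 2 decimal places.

0.36 ft·lbf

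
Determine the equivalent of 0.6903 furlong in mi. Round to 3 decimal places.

0.086 mi

1 furlong = 0.125000 mi.
Thus 0.6903 × 0.125000 ≈ 0.086 mi.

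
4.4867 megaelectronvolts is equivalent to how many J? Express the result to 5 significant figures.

1 MeV = 1.60218e-13 J.
Then 4.4867 × 1.60218e-13 ≈ 7.1885e-13 J.

7.1885e-13 J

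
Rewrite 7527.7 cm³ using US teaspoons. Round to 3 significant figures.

1530 US tsp

1 cubic centimeter = 0.202884 US teaspoons.
7527.7 × 0.202884 ≈ 1530 US tsp.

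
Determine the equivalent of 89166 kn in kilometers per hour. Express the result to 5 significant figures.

165140 kilometers per hour

1 knot = 1.85200 km/h.
Then 89166 × 1.85200 ≈ 165140 km/h.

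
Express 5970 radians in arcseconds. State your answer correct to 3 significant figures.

1.23 × 10^9 arcsec

1 rad = 206265 arcseconds.
Then 5970 × 206265 ≈ 1.23 × 10^9 arcsec.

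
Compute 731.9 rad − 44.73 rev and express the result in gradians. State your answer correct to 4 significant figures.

731.9 rad = 46594.2 grad and 44.73 rev = 17892.0 grad.
46594.2 − 17892.0 ≈ 28700 grad.

28700 gradians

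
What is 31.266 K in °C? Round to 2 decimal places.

K = °C + 273.15.
Applying the formula gives -241.88 °C.

-241.88 °C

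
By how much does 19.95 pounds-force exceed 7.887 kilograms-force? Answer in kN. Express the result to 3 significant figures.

0.0114 kilonewtons

19.95 lbf = 0.0887420 kN and 7.887 kgf = 0.0773450 kN.
0.0887420 − 0.0773450 ≈ 0.0114 kN.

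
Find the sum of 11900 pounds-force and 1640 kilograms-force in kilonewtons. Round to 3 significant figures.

11900 lbf = 52.9338 kN and 1640 kgf = 16.0829 kN.
52.9338 + 16.0829 ≈ 69.0 kN.

69.0 kN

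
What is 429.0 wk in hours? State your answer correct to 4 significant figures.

1 wk = 168.000 h.
Thus 429.0 × 168.000 ≈ 72070 h.

72070 hours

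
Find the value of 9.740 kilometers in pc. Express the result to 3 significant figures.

3.16 × 10^-13 pc

1 kilometer = 3.24078 × 10^-14 pc.
So 9.740 × 3.24078 × 10^-14 ≈ 3.16 × 10^-13 pc.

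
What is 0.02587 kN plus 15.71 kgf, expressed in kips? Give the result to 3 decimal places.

0.02587 kN = 0.00581581 kip and 15.71 kgf = 0.0346346 kip.
0.00581581 + 0.0346346 ≈ 0.040 kip.

0.040 kip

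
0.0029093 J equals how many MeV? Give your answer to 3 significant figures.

1 J = 6.24151e+12 MeV.
0.0029093 × 6.24151e+12 ≈ 1.82e+10 MeV.

1.82e+10 MeV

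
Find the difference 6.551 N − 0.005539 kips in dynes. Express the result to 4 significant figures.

-1.809 × 10^6 dynes

6.551 N = 655100 dyn and 0.005539 kip = 2.46387 × 10^6 dyn.
655100 − 2.46387 × 10^6 ≈ -1.809 × 10^6 dyn.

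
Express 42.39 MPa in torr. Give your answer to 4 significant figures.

1 megapascal = 7500.62 torr.
Then 42.39 × 7500.62 ≈ 318000 torr.

318000 torr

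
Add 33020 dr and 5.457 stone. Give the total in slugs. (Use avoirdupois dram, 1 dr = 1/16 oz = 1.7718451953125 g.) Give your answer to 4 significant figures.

6.383 slug

33020 dr = 4.00896 slug and 5.457 st = 2.37452 slug.
4.00896 + 2.37452 ≈ 6.383 slug.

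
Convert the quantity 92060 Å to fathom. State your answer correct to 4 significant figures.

1 Å = 5.46807 × 10^-11 fathom.
So 92060 × 5.46807 × 10^-11 ≈ 5.034 × 10^-6 fathom.

5.034 × 10^-6 fathom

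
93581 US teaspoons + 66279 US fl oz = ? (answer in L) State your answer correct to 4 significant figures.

93581 US tsp = 461.253 L and 66279 US fl oz = 1960.10 L.
461.253 + 1960.10 ≈ 2421 L.

2421 L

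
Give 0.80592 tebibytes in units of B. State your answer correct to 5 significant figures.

8.8612 × 10^11 B

1 tebibyte = 1.09951 × 10^12 B.
Thus 0.80592 × 1.09951 × 10^12 ≈ 8.8612 × 10^11 B.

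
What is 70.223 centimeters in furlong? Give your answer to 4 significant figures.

1 centimeter = 4.97097e-5 furlong.
So 70.223 × 4.97097e-5 ≈ 0.003491 furlong.

0.003491 furlongs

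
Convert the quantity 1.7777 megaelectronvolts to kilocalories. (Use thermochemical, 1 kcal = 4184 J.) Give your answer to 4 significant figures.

6.807e-17 kcal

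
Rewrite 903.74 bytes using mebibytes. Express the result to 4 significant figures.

0.0008619 mebibytes

1 byte = 9.53674 × 10^-7 MiB.
So 903.74 × 9.53674 × 10^-7 ≈ 0.0008619 MiB.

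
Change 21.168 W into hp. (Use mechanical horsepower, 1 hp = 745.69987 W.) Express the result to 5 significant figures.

1 W = 0.00134102 hp.
21.168 × 0.00134102 ≈ 0.028387 hp.

0.028387 hp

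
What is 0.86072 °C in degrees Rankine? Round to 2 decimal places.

°R = (°C + 273.15) × 9/5.
Applying the formula gives 493.22 °R.

493.22 °R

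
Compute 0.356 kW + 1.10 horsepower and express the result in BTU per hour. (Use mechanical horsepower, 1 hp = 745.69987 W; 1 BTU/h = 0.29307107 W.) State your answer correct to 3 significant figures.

0.356 kW = 1214.72 BTU/h and 1.10 hp = 2798.88 BTU/h.
1214.72 + 2798.88 ≈ 4010 BTU/h.

4010 BTU per hour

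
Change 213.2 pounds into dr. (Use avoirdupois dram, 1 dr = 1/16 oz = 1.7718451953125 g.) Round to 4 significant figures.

54580 dr

1 pound = 256.000 drams.
Then 213.2 × 256.000 ≈ 54580 dr.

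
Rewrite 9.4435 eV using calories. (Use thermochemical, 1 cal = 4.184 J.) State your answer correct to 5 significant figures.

1 electronvolt = 3.82929 × 10^-20 cal.
Thus 9.4435 × 3.82929 × 10^-20 ≈ 3.6162 × 10^-19 cal.

3.6162 × 10^-19 calories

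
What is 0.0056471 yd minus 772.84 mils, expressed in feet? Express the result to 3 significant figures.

0.0056471 yd = 0.0169413 ft and 772.84 mil = 0.0644033 ft.
0.0169413 − 0.0644033 ≈ -0.0475 ft.

-0.0475 ft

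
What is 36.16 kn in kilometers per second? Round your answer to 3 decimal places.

1 kn = 0.000514444 km/s.
So 36.16 × 0.000514444 ≈ 0.019 km/s.

0.019 km/s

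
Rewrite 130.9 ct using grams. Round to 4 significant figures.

26.18 g

1 ct = 0.200000 g.
So 130.9 × 0.200000 ≈ 26.18 g.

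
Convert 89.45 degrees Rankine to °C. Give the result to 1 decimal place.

°R = (°C + 273.15) × 9/5.
Applying the formula gives -223.5 °C.

-223.5 °C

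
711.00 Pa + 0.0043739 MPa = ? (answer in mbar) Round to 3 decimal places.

711.00 Pa = 7.11000 mbar and 0.0043739 MPa = 43.7390 mbar.
7.11000 + 43.7390 ≈ 50.849 mbar.

50.849 mbar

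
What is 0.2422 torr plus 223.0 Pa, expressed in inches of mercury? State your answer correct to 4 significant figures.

0.07539 inHg

0.2422 torr = 0.00953543 inHg and 223.0 Pa = 0.0658519 inHg.
0.00953543 + 0.0658519 ≈ 0.07539 inHg.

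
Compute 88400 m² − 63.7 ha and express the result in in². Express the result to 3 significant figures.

88400 m² = 1.37020 × 10^8 in² and 63.7 ha = 9.87352 × 10^8 in².
1.37020 × 10^8 − 9.87352 × 10^8 ≈ -8.50 × 10^8 in².

-8.50 × 10^8 in²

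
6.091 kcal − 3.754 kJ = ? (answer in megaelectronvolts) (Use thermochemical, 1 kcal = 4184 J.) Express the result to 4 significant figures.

1.356e+17 MeV

6.091 kcal = 1.59063e+17 MeV and 3.754 kJ = 2.34306e+16 MeV.
1.59063e+17 − 2.34306e+16 ≈ 1.356e+17 MeV.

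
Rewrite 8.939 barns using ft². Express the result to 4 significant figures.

1 barn = 1.07639e-27 ft².
Thus 8.939 × 1.07639e-27 ≈ 9.622e-27 ft².

9.622e-27 ft²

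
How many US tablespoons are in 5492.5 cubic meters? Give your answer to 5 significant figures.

3.7145 × 10^8 US tablespoons

1 cubic meter = 67628.0 US tbsp.
Then 5492.5 × 67628.0 ≈ 3.7145 × 10^8 US tbsp.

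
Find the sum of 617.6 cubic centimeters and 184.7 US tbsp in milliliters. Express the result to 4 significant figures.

617.6 cm³ = 617.600 mL and 184.7 US tbsp = 2731.12 mL.
617.600 + 2731.12 ≈ 3349 mL.

3349 mL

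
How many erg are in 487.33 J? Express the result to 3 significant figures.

4.87 × 10^9 erg

1 joule = 1.00000 × 10^7 erg.
Thus 487.33 × 1.00000 × 10^7 ≈ 4.87 × 10^9 erg.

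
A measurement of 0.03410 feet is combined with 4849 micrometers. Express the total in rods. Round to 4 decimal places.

0.0030 rod

0.03410 ft = 0.00206667 rod and 4849 μm = 0.000964169 rod.
0.00206667 + 0.000964169 ≈ 0.0030 rod.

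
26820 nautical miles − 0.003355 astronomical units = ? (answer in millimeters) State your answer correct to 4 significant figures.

26820 nmi = 4.96706e+10 mm and 0.003355 au = 5.01901e+11 mm.
4.96706e+10 − 5.01901e+11 ≈ -4.522e+11 mm.

-4.522e+11 millimeters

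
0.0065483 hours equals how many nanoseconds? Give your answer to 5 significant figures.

1 hour = 3.60000 × 10^12 nanoseconds.
Then 0.0065483 × 3.60000 × 10^12 ≈ 2.3574 × 10^10 ns.

2.3574 × 10^10 ns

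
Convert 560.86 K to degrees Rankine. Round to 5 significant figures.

1009.5 °R

°R = K × 9/5.
Applying the formula gives 1009.5 °R.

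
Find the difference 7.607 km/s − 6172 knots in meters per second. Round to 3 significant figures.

7.607 km/s = 7607.00 m/s and 6172 kn = 3175.15 m/s.
7607.00 − 3175.15 ≈ 4430 m/s.

4430 meters per second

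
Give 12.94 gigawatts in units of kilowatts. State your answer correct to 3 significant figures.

1.29e+7 kilowatts

1 gigawatt = 1.00000e+6 kilowatts.
12.94 × 1.00000e+6 ≈ 1.29e+7 kW.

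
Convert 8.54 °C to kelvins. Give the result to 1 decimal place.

K = °C + 273.15.
Applying the formula gives 281.7 K.

281.7 kelvins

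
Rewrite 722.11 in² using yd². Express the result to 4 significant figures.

0.5572 square yards

1 in² = 0.000771605 square yards.
722.11 × 0.000771605 ≈ 0.5572 yd².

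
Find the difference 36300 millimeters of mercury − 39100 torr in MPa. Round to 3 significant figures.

-0.373 megapascals

36300 mmHg = 4.83960 MPa and 39100 torr = 5.21290 MPa.
4.83960 − 5.21290 ≈ -0.373 MPa.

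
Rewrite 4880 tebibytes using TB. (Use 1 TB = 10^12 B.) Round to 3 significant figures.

5370 TB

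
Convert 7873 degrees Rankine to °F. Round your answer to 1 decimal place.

°R = °F + 459.67.
Applying the formula gives 7413.3 °F.

7413.3 degrees Fahrenheit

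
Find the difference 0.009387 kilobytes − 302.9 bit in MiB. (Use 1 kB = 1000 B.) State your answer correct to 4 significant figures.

-2.716e-5 MiB

0.009387 kB = 8.95214e-6 MiB and 302.9 bit = 3.61085e-5 MiB.
8.95214e-6 − 3.61085e-5 ≈ -2.716e-5 MiB.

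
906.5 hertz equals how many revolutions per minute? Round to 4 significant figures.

54390 revolutions per minute

1 hertz = 60.0000 rpm.
Thus 906.5 × 60.0000 ≈ 54390 rpm.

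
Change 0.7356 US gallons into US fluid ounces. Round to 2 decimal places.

1 US gal = 128.000 US fl oz.
0.7356 × 128.000 ≈ 94.16 US fl oz.

94.16 US fl oz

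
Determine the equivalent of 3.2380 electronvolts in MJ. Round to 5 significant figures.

1 electronvolt = 1.602177e-25 MJ.
So 3.2380 × 1.602177e-25 ≈ 5.1878e-25 MJ.

5.1878e-25 MJ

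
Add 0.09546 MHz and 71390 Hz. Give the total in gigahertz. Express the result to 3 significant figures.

0.09546 MHz = 9.54600e-5 GHz and 71390 Hz = 7.13900e-5 GHz.
9.54600e-5 + 7.13900e-5 ≈ 0.000167 GHz.

0.000167 GHz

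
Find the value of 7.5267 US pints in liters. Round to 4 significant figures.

3.561 L

1 US pt = 0.473176 liters.
7.5267 × 0.473176 ≈ 3.561 L.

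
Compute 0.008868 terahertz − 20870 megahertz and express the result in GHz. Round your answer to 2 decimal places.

-12.00 GHz

0.008868 THz = 8.86800 GHz and 20870 MHz = 20.8700 GHz.
8.86800 − 20.8700 ≈ -12.00 GHz.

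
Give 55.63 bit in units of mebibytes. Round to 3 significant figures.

6.63 × 10^-6 MiB

1 bit = 1.19209 × 10^-7 MiB.
55.63 × 1.19209 × 10^-7 ≈ 6.63 × 10^-6 MiB.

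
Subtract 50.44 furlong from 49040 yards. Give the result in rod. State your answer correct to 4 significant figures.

49040 yd = 8916.36 rod and 50.44 furlong = 2017.60 rod.
8916.36 − 2017.60 ≈ 6899 rod.

6899 rods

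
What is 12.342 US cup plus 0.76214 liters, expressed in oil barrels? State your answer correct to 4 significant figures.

0.02316 oil barrels

12.342 US cup = 0.0183661 bbl and 0.76214 L = 0.00479372 bbl.
0.0183661 + 0.00479372 ≈ 0.02316 bbl.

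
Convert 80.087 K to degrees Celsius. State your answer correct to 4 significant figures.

K = °C + 273.15.
Applying the formula gives -193.1 °C.

-193.1 °C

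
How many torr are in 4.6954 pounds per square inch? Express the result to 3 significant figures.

243 torr

1 pound per square inch = 51.7149 torr.
Thus 4.6954 × 51.7149 ≈ 243 torr.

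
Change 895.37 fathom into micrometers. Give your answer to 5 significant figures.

1.6375e+9 micrometers

1 fathom = 1.82880e+6 μm.
So 895.37 × 1.82880e+6 ≈ 1.6375e+9 μm.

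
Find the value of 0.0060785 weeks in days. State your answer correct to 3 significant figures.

0.0425 days

1 week = 7.00000 d.
Thus 0.0060785 × 7.00000 ≈ 0.0425 d.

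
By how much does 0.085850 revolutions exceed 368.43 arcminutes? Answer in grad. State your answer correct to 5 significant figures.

27.517 gradians

0.085850 rev = 34.3400 grad and 368.43 arcmin = 6.82278 grad.
34.3400 − 6.82278 ≈ 27.517 grad.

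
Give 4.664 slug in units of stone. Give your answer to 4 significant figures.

10.72 stone

1 slug = 2.29815 stone.
Then 4.664 × 2.29815 ≈ 10.72 st.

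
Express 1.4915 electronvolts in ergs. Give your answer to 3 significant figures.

2.39 × 10^-12 erg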